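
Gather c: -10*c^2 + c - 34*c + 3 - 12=-10*c^2 - 33*c - 9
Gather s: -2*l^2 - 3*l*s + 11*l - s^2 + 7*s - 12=-2*l^2 + 11*l - s^2 + s*(7 - 3*l) - 12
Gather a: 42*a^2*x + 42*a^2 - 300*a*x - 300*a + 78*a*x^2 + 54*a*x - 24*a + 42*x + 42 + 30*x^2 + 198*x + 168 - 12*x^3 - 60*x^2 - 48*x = a^2*(42*x + 42) + a*(78*x^2 - 246*x - 324) - 12*x^3 - 30*x^2 + 192*x + 210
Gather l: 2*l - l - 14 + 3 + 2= l - 9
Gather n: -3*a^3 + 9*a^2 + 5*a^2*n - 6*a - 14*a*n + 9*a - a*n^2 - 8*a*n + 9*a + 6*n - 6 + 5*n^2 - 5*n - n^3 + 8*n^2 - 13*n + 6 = -3*a^3 + 9*a^2 + 12*a - n^3 + n^2*(13 - a) + n*(5*a^2 - 22*a - 12)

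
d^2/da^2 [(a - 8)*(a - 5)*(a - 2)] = 6*a - 30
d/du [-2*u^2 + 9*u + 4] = 9 - 4*u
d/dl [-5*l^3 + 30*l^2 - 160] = 15*l*(4 - l)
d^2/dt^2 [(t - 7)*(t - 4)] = 2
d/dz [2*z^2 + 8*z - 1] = 4*z + 8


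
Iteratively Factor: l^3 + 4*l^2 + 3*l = (l + 3)*(l^2 + l) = l*(l + 3)*(l + 1)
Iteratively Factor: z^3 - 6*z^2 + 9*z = (z - 3)*(z^2 - 3*z) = z*(z - 3)*(z - 3)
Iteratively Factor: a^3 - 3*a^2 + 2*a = (a - 2)*(a^2 - a) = (a - 2)*(a - 1)*(a)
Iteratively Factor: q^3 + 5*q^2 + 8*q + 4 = (q + 2)*(q^2 + 3*q + 2) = (q + 2)^2*(q + 1)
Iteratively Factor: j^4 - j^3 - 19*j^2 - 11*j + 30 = (j + 2)*(j^3 - 3*j^2 - 13*j + 15) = (j - 5)*(j + 2)*(j^2 + 2*j - 3) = (j - 5)*(j - 1)*(j + 2)*(j + 3)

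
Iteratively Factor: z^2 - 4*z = (z)*(z - 4)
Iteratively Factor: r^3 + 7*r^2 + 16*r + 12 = (r + 3)*(r^2 + 4*r + 4) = (r + 2)*(r + 3)*(r + 2)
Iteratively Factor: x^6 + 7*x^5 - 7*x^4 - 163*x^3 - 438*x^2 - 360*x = (x - 5)*(x^5 + 12*x^4 + 53*x^3 + 102*x^2 + 72*x) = (x - 5)*(x + 3)*(x^4 + 9*x^3 + 26*x^2 + 24*x) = (x - 5)*(x + 2)*(x + 3)*(x^3 + 7*x^2 + 12*x) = (x - 5)*(x + 2)*(x + 3)*(x + 4)*(x^2 + 3*x) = (x - 5)*(x + 2)*(x + 3)^2*(x + 4)*(x)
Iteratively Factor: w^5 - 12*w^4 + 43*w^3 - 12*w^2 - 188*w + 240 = (w - 4)*(w^4 - 8*w^3 + 11*w^2 + 32*w - 60) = (w - 4)*(w - 3)*(w^3 - 5*w^2 - 4*w + 20) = (w - 5)*(w - 4)*(w - 3)*(w^2 - 4) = (w - 5)*(w - 4)*(w - 3)*(w + 2)*(w - 2)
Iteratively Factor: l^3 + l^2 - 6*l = (l)*(l^2 + l - 6) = l*(l + 3)*(l - 2)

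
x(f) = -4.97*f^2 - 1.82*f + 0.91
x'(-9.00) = 87.64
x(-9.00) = -385.28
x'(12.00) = -121.10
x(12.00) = -736.61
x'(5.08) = -52.32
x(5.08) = -136.59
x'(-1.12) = 9.31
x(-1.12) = -3.29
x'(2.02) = -21.90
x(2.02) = -23.05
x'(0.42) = -5.99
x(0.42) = -0.73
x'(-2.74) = 25.42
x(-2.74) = -31.42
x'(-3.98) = 37.74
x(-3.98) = -70.57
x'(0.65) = -8.28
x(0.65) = -2.37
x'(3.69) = -38.50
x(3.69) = -73.48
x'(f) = -9.94*f - 1.82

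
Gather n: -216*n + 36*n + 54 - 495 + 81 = -180*n - 360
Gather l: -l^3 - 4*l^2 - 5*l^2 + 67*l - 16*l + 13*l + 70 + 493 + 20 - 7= -l^3 - 9*l^2 + 64*l + 576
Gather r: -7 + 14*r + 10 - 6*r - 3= 8*r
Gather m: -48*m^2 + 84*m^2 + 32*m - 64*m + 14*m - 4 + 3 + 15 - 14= 36*m^2 - 18*m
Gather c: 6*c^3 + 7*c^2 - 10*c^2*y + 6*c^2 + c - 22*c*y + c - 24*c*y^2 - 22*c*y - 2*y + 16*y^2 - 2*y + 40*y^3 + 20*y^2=6*c^3 + c^2*(13 - 10*y) + c*(-24*y^2 - 44*y + 2) + 40*y^3 + 36*y^2 - 4*y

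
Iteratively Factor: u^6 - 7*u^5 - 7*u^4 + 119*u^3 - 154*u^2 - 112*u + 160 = (u - 1)*(u^5 - 6*u^4 - 13*u^3 + 106*u^2 - 48*u - 160) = (u - 1)*(u + 1)*(u^4 - 7*u^3 - 6*u^2 + 112*u - 160) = (u - 1)*(u + 1)*(u + 4)*(u^3 - 11*u^2 + 38*u - 40) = (u - 4)*(u - 1)*(u + 1)*(u + 4)*(u^2 - 7*u + 10) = (u - 4)*(u - 2)*(u - 1)*(u + 1)*(u + 4)*(u - 5)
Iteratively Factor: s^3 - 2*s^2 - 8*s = (s)*(s^2 - 2*s - 8) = s*(s + 2)*(s - 4)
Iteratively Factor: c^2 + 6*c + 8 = (c + 2)*(c + 4)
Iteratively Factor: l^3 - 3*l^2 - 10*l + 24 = (l + 3)*(l^2 - 6*l + 8) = (l - 2)*(l + 3)*(l - 4)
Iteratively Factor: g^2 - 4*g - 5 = (g - 5)*(g + 1)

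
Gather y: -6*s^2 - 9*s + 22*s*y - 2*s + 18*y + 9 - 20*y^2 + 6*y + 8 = -6*s^2 - 11*s - 20*y^2 + y*(22*s + 24) + 17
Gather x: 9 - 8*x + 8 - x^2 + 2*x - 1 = -x^2 - 6*x + 16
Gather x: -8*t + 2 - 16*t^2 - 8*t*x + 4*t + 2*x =-16*t^2 - 4*t + x*(2 - 8*t) + 2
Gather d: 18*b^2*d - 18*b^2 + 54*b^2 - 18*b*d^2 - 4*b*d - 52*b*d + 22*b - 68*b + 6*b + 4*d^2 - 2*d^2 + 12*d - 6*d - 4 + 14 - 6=36*b^2 - 40*b + d^2*(2 - 18*b) + d*(18*b^2 - 56*b + 6) + 4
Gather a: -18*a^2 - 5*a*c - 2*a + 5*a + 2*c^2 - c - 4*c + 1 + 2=-18*a^2 + a*(3 - 5*c) + 2*c^2 - 5*c + 3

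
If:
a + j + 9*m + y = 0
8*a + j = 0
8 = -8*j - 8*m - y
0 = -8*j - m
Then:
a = 8/121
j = -64/121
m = 512/121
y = -4552/121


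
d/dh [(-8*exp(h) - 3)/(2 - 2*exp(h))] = -11/(8*sinh(h/2)^2)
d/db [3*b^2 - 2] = 6*b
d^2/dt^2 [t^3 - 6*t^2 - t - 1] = 6*t - 12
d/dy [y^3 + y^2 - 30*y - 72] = 3*y^2 + 2*y - 30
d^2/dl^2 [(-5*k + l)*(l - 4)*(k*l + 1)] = -10*k^2 + 6*k*l - 8*k + 2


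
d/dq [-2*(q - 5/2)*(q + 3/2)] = 2 - 4*q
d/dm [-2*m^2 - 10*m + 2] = -4*m - 10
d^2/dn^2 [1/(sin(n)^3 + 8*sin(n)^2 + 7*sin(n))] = (-9*sin(n)^2 - 79*sin(n) - 179 + 139/sin(n) + 238/sin(n)^2 + 98/sin(n)^3)/((sin(n) + 1)^2*(sin(n) + 7)^3)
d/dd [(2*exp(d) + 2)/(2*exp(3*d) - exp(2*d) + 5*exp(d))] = 2*(-4*exp(3*d) - 5*exp(2*d) + 2*exp(d) - 5)*exp(-d)/(4*exp(4*d) - 4*exp(3*d) + 21*exp(2*d) - 10*exp(d) + 25)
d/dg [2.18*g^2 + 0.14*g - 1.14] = 4.36*g + 0.14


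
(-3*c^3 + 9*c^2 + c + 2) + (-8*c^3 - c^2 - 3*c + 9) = -11*c^3 + 8*c^2 - 2*c + 11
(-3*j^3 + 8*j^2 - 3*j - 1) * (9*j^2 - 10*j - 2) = -27*j^5 + 102*j^4 - 101*j^3 + 5*j^2 + 16*j + 2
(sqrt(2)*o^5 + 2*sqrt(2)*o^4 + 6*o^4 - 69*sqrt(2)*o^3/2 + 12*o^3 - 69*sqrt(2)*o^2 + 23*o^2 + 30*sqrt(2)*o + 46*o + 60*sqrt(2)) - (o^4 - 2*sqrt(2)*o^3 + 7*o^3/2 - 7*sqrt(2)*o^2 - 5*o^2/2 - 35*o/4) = sqrt(2)*o^5 + 2*sqrt(2)*o^4 + 5*o^4 - 65*sqrt(2)*o^3/2 + 17*o^3/2 - 62*sqrt(2)*o^2 + 51*o^2/2 + 30*sqrt(2)*o + 219*o/4 + 60*sqrt(2)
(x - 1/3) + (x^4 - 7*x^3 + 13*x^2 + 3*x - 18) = x^4 - 7*x^3 + 13*x^2 + 4*x - 55/3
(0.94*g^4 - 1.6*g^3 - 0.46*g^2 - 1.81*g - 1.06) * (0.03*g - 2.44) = 0.0282*g^5 - 2.3416*g^4 + 3.8902*g^3 + 1.0681*g^2 + 4.3846*g + 2.5864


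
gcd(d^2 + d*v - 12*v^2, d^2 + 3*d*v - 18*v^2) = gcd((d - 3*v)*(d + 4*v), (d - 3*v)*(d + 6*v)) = -d + 3*v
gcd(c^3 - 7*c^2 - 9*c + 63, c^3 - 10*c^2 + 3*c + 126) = c^2 - 4*c - 21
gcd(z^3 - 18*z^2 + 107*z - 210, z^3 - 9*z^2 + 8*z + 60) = z^2 - 11*z + 30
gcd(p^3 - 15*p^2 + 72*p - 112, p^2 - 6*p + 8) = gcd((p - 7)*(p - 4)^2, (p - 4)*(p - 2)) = p - 4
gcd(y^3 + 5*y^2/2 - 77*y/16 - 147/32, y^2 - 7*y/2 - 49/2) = y + 7/2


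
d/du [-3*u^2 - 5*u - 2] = -6*u - 5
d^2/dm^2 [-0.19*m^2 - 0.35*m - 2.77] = -0.380000000000000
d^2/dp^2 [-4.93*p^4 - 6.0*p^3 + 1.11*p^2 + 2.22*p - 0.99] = -59.16*p^2 - 36.0*p + 2.22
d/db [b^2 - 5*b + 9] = 2*b - 5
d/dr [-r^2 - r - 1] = -2*r - 1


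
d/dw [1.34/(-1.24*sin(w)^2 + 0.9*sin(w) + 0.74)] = (3.3232*sin(w) - 1.206)*cos(w)/(-1.24*sin(w)^2 + 0.9*sin(w) + 0.74)^2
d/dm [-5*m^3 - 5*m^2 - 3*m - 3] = -15*m^2 - 10*m - 3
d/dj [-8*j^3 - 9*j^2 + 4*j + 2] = -24*j^2 - 18*j + 4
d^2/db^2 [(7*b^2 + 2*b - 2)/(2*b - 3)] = 134/(8*b^3 - 36*b^2 + 54*b - 27)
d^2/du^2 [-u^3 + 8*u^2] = 16 - 6*u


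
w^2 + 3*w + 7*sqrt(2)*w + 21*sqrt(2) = (w + 3)*(w + 7*sqrt(2))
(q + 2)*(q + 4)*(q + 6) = q^3 + 12*q^2 + 44*q + 48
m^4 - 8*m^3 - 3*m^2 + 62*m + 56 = (m - 7)*(m - 4)*(m + 1)*(m + 2)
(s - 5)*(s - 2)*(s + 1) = s^3 - 6*s^2 + 3*s + 10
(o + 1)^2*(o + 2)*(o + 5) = o^4 + 9*o^3 + 25*o^2 + 27*o + 10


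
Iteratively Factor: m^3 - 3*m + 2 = (m - 1)*(m^2 + m - 2) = (m - 1)*(m + 2)*(m - 1)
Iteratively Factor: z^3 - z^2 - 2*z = (z)*(z^2 - z - 2) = z*(z + 1)*(z - 2)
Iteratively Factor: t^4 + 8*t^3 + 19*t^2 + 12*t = (t + 1)*(t^3 + 7*t^2 + 12*t) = t*(t + 1)*(t^2 + 7*t + 12) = t*(t + 1)*(t + 3)*(t + 4)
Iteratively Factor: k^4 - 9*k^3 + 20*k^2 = (k - 5)*(k^3 - 4*k^2) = k*(k - 5)*(k^2 - 4*k) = k*(k - 5)*(k - 4)*(k)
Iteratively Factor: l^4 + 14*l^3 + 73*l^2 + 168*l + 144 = (l + 4)*(l^3 + 10*l^2 + 33*l + 36) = (l + 3)*(l + 4)*(l^2 + 7*l + 12) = (l + 3)*(l + 4)^2*(l + 3)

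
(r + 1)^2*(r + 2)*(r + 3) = r^4 + 7*r^3 + 17*r^2 + 17*r + 6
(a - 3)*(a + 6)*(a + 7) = a^3 + 10*a^2 + 3*a - 126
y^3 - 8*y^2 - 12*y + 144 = (y - 6)^2*(y + 4)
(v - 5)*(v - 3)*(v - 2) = v^3 - 10*v^2 + 31*v - 30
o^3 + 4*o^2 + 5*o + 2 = (o + 1)^2*(o + 2)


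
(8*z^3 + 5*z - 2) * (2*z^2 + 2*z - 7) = 16*z^5 + 16*z^4 - 46*z^3 + 6*z^2 - 39*z + 14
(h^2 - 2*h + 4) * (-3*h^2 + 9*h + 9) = -3*h^4 + 15*h^3 - 21*h^2 + 18*h + 36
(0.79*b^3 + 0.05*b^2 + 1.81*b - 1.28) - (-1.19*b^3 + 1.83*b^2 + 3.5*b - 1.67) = 1.98*b^3 - 1.78*b^2 - 1.69*b + 0.39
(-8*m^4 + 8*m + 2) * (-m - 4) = 8*m^5 + 32*m^4 - 8*m^2 - 34*m - 8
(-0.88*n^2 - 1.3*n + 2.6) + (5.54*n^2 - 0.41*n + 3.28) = 4.66*n^2 - 1.71*n + 5.88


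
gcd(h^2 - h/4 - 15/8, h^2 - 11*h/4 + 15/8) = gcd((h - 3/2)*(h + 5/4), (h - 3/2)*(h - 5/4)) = h - 3/2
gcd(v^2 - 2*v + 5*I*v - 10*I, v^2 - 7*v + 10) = v - 2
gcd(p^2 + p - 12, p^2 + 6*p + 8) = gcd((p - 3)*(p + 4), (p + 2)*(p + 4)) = p + 4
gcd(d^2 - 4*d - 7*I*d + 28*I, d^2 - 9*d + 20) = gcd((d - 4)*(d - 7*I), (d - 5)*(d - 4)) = d - 4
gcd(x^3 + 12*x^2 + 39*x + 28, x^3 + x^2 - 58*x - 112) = x + 7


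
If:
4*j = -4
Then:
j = -1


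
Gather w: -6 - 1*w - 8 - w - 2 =-2*w - 16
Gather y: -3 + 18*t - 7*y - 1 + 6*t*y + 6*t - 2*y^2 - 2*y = 24*t - 2*y^2 + y*(6*t - 9) - 4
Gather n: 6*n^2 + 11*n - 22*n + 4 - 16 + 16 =6*n^2 - 11*n + 4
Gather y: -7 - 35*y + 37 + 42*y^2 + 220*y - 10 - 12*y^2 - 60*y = 30*y^2 + 125*y + 20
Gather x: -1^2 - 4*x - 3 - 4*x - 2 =-8*x - 6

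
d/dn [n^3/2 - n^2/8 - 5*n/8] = 3*n^2/2 - n/4 - 5/8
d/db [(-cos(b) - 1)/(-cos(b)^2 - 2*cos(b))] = (sin(b) + 2*sin(b)/cos(b)^2 + 2*tan(b))/(cos(b) + 2)^2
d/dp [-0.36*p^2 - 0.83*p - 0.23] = -0.72*p - 0.83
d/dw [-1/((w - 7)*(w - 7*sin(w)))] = (w + (1 - 7*cos(w))*(w - 7) - 7*sin(w))/((w - 7)^2*(w - 7*sin(w))^2)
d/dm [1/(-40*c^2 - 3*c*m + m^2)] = (3*c - 2*m)/(40*c^2 + 3*c*m - m^2)^2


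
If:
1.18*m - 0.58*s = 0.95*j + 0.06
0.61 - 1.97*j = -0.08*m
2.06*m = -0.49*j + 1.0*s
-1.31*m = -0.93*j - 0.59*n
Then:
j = 0.03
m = -6.81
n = -15.17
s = -14.01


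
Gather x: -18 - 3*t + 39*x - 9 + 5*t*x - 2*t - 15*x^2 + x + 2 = -5*t - 15*x^2 + x*(5*t + 40) - 25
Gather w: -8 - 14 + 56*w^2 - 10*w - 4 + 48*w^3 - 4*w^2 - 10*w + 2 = 48*w^3 + 52*w^2 - 20*w - 24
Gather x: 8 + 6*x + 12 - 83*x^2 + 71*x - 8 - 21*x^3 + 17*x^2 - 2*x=-21*x^3 - 66*x^2 + 75*x + 12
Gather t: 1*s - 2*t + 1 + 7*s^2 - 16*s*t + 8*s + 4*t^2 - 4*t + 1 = 7*s^2 + 9*s + 4*t^2 + t*(-16*s - 6) + 2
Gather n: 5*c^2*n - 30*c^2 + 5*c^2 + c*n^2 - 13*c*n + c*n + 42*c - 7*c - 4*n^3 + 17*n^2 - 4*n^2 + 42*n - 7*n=-25*c^2 + 35*c - 4*n^3 + n^2*(c + 13) + n*(5*c^2 - 12*c + 35)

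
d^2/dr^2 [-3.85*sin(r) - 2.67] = 3.85*sin(r)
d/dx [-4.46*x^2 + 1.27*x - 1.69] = 1.27 - 8.92*x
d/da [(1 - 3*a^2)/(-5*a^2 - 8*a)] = 2*(12*a^2 + 5*a + 4)/(a^2*(25*a^2 + 80*a + 64))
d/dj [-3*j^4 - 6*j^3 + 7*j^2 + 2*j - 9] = -12*j^3 - 18*j^2 + 14*j + 2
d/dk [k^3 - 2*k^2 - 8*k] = 3*k^2 - 4*k - 8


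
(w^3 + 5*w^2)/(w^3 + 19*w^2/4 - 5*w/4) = 4*w/(4*w - 1)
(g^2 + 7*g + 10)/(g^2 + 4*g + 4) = (g + 5)/(g + 2)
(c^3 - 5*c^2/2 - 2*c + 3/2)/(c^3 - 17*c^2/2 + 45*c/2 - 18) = (2*c^2 + c - 1)/(2*c^2 - 11*c + 12)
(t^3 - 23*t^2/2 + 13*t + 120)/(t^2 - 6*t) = t - 11/2 - 20/t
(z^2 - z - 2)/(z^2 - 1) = (z - 2)/(z - 1)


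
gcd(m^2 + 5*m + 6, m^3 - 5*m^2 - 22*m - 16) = m + 2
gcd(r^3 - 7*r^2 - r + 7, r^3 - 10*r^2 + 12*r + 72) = 1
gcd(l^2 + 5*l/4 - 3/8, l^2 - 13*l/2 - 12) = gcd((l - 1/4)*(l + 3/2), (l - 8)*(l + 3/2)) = l + 3/2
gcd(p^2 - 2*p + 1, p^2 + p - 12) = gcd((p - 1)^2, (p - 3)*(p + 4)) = 1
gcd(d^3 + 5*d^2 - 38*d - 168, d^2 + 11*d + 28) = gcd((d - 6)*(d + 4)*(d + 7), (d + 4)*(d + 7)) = d^2 + 11*d + 28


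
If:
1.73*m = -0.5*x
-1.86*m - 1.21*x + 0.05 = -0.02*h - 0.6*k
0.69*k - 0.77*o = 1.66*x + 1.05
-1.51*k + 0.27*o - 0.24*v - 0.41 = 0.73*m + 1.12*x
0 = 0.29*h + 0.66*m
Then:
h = 0.657763603747259*x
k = 1.09878745598299*x - 0.0833333333333333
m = -0.289017341040462*x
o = -1.17121643554771*x - 1.43831168831169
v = -12.0183951548861*x - 2.80212842712843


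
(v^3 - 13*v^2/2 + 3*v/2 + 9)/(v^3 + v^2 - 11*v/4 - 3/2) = 2*(v^2 - 5*v - 6)/(2*v^2 + 5*v + 2)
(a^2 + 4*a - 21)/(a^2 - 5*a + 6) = (a + 7)/(a - 2)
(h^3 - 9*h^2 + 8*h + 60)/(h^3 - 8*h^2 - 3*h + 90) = (h + 2)/(h + 3)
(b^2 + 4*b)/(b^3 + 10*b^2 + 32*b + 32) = b/(b^2 + 6*b + 8)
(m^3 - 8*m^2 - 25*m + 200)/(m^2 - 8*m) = m - 25/m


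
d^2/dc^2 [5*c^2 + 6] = 10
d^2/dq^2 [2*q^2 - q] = 4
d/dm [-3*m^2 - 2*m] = -6*m - 2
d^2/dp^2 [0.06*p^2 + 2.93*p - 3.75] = 0.120000000000000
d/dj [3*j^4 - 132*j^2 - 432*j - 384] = 12*j^3 - 264*j - 432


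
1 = 1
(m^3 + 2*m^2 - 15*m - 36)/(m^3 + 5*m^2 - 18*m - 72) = (m + 3)/(m + 6)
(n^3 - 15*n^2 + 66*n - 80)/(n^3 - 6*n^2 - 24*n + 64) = (n - 5)/(n + 4)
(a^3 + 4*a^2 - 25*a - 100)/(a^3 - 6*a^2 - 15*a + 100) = (a + 5)/(a - 5)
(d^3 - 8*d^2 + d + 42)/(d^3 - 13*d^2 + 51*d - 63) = (d + 2)/(d - 3)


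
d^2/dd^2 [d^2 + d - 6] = 2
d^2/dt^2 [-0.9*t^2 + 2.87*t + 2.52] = -1.80000000000000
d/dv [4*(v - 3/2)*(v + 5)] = 8*v + 14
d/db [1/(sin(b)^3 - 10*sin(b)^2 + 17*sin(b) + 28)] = (-3*sin(b)^2 + 20*sin(b) - 17)*cos(b)/(sin(b)^3 - 10*sin(b)^2 + 17*sin(b) + 28)^2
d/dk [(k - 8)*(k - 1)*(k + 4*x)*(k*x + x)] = 2*x*(2*k^3 + 6*k^2*x - 12*k^2 - 32*k*x - k - 2*x + 4)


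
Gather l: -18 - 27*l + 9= -27*l - 9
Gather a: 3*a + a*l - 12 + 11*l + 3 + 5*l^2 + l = a*(l + 3) + 5*l^2 + 12*l - 9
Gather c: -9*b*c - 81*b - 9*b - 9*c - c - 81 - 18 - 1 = -90*b + c*(-9*b - 10) - 100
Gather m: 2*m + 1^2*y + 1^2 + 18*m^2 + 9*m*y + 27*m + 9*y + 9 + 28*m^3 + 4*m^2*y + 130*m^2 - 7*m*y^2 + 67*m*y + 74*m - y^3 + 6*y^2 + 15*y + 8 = 28*m^3 + m^2*(4*y + 148) + m*(-7*y^2 + 76*y + 103) - y^3 + 6*y^2 + 25*y + 18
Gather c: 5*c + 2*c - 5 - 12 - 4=7*c - 21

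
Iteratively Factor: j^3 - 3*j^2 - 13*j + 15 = (j + 3)*(j^2 - 6*j + 5) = (j - 1)*(j + 3)*(j - 5)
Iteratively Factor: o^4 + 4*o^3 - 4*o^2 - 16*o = (o + 2)*(o^3 + 2*o^2 - 8*o) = (o + 2)*(o + 4)*(o^2 - 2*o) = (o - 2)*(o + 2)*(o + 4)*(o)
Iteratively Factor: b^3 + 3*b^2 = (b)*(b^2 + 3*b) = b^2*(b + 3)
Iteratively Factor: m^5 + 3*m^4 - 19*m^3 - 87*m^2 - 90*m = (m + 3)*(m^4 - 19*m^2 - 30*m) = m*(m + 3)*(m^3 - 19*m - 30) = m*(m + 3)^2*(m^2 - 3*m - 10) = m*(m - 5)*(m + 3)^2*(m + 2)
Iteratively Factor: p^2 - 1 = (p + 1)*(p - 1)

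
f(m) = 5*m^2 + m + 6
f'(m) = 10*m + 1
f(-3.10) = 50.95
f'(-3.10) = -30.00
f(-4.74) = 113.60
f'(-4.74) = -46.40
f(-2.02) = 24.38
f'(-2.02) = -19.20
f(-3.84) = 75.89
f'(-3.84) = -37.40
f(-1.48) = 15.47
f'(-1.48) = -13.80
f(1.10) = 13.15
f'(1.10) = 12.00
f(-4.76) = 114.53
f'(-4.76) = -46.60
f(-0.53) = 6.87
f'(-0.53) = -4.30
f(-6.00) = 180.00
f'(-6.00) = -59.00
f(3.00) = 54.00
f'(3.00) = 31.00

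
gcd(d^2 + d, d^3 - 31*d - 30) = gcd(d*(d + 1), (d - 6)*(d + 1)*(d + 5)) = d + 1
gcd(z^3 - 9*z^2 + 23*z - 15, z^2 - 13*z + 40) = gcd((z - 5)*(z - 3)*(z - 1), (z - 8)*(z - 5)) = z - 5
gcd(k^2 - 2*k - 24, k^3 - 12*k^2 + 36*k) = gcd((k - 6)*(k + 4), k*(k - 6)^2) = k - 6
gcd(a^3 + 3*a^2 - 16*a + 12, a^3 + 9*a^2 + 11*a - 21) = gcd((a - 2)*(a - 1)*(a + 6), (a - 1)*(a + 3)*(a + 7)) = a - 1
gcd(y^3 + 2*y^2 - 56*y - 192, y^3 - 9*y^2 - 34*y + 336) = y^2 - 2*y - 48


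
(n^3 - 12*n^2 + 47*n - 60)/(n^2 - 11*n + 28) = (n^2 - 8*n + 15)/(n - 7)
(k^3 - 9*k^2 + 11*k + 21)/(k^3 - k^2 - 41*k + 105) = (k^2 - 6*k - 7)/(k^2 + 2*k - 35)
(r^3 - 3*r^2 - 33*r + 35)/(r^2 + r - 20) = (r^2 - 8*r + 7)/(r - 4)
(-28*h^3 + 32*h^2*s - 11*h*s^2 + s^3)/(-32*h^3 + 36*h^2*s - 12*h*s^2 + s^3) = (-7*h + s)/(-8*h + s)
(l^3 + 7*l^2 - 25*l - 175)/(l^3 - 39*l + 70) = (l + 5)/(l - 2)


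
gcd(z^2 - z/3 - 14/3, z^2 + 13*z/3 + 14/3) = z + 2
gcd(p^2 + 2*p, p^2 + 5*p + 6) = p + 2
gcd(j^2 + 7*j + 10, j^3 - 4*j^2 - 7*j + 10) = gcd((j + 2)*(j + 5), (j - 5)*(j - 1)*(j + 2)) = j + 2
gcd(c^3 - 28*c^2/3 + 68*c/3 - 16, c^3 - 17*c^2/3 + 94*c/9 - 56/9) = c^2 - 10*c/3 + 8/3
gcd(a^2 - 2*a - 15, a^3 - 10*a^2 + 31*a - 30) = a - 5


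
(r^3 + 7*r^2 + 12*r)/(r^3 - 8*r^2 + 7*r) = (r^2 + 7*r + 12)/(r^2 - 8*r + 7)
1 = 1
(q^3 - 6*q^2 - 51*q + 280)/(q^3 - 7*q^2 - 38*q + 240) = (q + 7)/(q + 6)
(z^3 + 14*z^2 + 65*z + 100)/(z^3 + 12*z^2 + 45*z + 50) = (z + 4)/(z + 2)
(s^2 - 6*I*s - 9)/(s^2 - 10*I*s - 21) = (s - 3*I)/(s - 7*I)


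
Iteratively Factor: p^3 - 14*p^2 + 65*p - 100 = (p - 5)*(p^2 - 9*p + 20) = (p - 5)^2*(p - 4)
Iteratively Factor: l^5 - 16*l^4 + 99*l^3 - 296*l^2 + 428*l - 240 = (l - 3)*(l^4 - 13*l^3 + 60*l^2 - 116*l + 80) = (l - 4)*(l - 3)*(l^3 - 9*l^2 + 24*l - 20) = (l - 4)*(l - 3)*(l - 2)*(l^2 - 7*l + 10) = (l - 5)*(l - 4)*(l - 3)*(l - 2)*(l - 2)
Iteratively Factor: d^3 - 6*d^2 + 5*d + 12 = (d + 1)*(d^2 - 7*d + 12) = (d - 4)*(d + 1)*(d - 3)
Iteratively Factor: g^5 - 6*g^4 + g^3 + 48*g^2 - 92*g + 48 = (g - 2)*(g^4 - 4*g^3 - 7*g^2 + 34*g - 24) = (g - 2)*(g - 1)*(g^3 - 3*g^2 - 10*g + 24) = (g - 2)^2*(g - 1)*(g^2 - g - 12) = (g - 4)*(g - 2)^2*(g - 1)*(g + 3)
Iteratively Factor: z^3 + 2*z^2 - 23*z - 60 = (z + 4)*(z^2 - 2*z - 15) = (z - 5)*(z + 4)*(z + 3)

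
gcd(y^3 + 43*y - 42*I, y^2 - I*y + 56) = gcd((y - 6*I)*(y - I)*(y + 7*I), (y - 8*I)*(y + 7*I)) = y + 7*I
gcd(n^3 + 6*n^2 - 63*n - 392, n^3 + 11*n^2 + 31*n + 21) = n + 7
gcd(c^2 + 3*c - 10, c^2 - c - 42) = 1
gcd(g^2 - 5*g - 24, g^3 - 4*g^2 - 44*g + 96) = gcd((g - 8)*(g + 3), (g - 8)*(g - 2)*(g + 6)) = g - 8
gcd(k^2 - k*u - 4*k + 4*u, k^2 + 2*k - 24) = k - 4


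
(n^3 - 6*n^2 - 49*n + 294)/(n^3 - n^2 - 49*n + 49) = (n - 6)/(n - 1)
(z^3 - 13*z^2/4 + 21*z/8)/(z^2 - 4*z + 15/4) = z*(4*z - 7)/(2*(2*z - 5))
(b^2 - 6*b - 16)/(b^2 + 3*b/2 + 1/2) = 2*(b^2 - 6*b - 16)/(2*b^2 + 3*b + 1)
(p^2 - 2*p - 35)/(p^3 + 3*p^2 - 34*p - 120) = (p - 7)/(p^2 - 2*p - 24)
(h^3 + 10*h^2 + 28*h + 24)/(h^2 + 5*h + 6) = (h^2 + 8*h + 12)/(h + 3)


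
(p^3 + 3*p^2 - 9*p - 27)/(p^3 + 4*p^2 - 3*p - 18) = (p - 3)/(p - 2)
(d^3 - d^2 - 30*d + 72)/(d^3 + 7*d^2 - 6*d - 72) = (d - 4)/(d + 4)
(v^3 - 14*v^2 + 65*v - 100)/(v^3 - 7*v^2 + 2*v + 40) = (v - 5)/(v + 2)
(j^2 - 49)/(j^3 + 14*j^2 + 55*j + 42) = (j - 7)/(j^2 + 7*j + 6)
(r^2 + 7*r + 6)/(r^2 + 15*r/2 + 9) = 2*(r + 1)/(2*r + 3)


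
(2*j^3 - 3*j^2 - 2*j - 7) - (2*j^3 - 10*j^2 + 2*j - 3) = 7*j^2 - 4*j - 4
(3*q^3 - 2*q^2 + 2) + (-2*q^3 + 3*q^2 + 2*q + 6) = q^3 + q^2 + 2*q + 8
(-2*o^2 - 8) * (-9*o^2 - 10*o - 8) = 18*o^4 + 20*o^3 + 88*o^2 + 80*o + 64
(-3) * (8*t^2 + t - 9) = -24*t^2 - 3*t + 27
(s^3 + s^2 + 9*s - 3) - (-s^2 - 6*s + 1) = s^3 + 2*s^2 + 15*s - 4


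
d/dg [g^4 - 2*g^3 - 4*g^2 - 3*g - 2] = 4*g^3 - 6*g^2 - 8*g - 3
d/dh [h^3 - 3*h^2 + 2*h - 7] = 3*h^2 - 6*h + 2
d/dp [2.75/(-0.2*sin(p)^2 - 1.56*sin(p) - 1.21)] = (1.1*sin(p) + 4.29)*cos(p)/(0.2*sin(p)^2 + 1.56*sin(p) + 1.21)^2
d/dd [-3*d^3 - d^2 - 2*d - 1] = -9*d^2 - 2*d - 2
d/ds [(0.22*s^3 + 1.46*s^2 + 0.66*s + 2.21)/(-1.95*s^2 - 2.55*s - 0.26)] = (-0.429*s^4 - 1.122*s^3 - 2.6076*s^2 + 7.8598*s + 5.4639)/(3.8025*s^4 + 9.945*s^3 + 7.5165*s^2 + 1.326*s + 0.0676)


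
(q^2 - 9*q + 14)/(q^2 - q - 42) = (q - 2)/(q + 6)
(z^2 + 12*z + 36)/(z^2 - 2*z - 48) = (z + 6)/(z - 8)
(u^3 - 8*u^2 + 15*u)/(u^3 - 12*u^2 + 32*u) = (u^2 - 8*u + 15)/(u^2 - 12*u + 32)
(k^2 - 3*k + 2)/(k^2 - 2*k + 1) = (k - 2)/(k - 1)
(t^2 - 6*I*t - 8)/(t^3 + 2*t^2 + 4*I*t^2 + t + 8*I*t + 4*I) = (t^2 - 6*I*t - 8)/(t^3 + t^2*(2 + 4*I) + t*(1 + 8*I) + 4*I)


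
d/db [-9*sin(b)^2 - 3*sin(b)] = -3*(6*sin(b) + 1)*cos(b)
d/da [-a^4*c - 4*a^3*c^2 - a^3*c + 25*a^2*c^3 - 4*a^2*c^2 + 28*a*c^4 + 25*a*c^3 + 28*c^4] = c*(-4*a^3 - 12*a^2*c - 3*a^2 + 50*a*c^2 - 8*a*c + 28*c^3 + 25*c^2)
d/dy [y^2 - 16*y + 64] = 2*y - 16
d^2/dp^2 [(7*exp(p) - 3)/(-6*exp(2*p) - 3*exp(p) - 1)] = (-252*exp(4*p) + 558*exp(3*p) + 414*exp(2*p) - 24*exp(p) - 16)*exp(p)/(216*exp(6*p) + 324*exp(5*p) + 270*exp(4*p) + 135*exp(3*p) + 45*exp(2*p) + 9*exp(p) + 1)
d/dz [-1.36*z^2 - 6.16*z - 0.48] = -2.72*z - 6.16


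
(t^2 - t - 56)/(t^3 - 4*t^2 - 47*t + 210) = (t - 8)/(t^2 - 11*t + 30)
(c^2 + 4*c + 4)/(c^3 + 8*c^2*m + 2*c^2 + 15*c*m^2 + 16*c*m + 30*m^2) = (c + 2)/(c^2 + 8*c*m + 15*m^2)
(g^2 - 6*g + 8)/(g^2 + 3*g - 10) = (g - 4)/(g + 5)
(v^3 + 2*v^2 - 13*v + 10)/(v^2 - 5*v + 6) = (v^2 + 4*v - 5)/(v - 3)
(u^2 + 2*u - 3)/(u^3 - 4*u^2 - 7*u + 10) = (u + 3)/(u^2 - 3*u - 10)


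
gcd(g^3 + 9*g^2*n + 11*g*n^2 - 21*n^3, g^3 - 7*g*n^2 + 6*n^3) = g^2 + 2*g*n - 3*n^2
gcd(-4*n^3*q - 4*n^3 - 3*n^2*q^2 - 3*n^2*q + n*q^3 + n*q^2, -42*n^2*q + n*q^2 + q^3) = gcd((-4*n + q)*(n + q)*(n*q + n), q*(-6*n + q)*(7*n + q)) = 1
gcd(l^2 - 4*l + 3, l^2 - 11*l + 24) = l - 3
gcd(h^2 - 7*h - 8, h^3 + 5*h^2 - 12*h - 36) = 1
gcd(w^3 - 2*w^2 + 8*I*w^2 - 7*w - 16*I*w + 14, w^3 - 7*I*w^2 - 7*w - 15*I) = w + I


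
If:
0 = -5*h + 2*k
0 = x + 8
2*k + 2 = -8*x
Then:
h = 62/5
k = 31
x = -8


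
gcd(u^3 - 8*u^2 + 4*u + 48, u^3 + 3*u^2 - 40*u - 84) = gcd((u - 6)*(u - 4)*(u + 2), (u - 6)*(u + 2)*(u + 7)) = u^2 - 4*u - 12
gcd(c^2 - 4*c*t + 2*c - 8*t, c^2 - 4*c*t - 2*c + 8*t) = -c + 4*t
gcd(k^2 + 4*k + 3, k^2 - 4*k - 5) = k + 1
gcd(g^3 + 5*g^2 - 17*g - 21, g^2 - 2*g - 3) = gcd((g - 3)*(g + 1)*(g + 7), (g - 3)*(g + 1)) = g^2 - 2*g - 3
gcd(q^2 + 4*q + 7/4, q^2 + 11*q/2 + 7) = q + 7/2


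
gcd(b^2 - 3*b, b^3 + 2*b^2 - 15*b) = b^2 - 3*b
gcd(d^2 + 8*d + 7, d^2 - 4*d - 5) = d + 1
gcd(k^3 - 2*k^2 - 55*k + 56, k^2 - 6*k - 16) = k - 8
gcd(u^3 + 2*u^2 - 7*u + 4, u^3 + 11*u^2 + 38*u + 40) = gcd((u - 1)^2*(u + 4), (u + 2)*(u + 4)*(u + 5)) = u + 4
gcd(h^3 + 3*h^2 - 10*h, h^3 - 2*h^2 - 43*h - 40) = h + 5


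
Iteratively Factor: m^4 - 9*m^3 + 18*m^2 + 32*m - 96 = (m - 4)*(m^3 - 5*m^2 - 2*m + 24) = (m - 4)*(m - 3)*(m^2 - 2*m - 8) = (m - 4)*(m - 3)*(m + 2)*(m - 4)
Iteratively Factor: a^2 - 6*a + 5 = (a - 1)*(a - 5)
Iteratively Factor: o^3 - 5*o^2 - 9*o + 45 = (o - 3)*(o^2 - 2*o - 15) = (o - 3)*(o + 3)*(o - 5)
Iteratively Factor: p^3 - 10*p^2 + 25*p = (p)*(p^2 - 10*p + 25) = p*(p - 5)*(p - 5)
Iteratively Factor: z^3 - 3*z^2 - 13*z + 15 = (z + 3)*(z^2 - 6*z + 5) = (z - 1)*(z + 3)*(z - 5)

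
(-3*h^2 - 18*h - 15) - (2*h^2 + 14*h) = -5*h^2 - 32*h - 15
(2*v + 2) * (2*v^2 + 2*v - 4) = 4*v^3 + 8*v^2 - 4*v - 8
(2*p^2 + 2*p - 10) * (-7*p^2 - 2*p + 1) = -14*p^4 - 18*p^3 + 68*p^2 + 22*p - 10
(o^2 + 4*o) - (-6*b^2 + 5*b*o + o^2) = 6*b^2 - 5*b*o + 4*o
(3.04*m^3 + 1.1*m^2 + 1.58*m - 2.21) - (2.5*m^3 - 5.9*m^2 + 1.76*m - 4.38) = 0.54*m^3 + 7.0*m^2 - 0.18*m + 2.17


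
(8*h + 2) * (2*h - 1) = 16*h^2 - 4*h - 2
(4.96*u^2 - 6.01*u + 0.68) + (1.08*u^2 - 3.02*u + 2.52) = 6.04*u^2 - 9.03*u + 3.2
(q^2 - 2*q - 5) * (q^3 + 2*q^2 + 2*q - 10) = q^5 - 7*q^3 - 24*q^2 + 10*q + 50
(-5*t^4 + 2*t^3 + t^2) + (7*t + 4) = -5*t^4 + 2*t^3 + t^2 + 7*t + 4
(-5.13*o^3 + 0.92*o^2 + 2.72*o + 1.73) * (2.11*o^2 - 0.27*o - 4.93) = -10.8243*o^5 + 3.3263*o^4 + 30.7817*o^3 - 1.6197*o^2 - 13.8767*o - 8.5289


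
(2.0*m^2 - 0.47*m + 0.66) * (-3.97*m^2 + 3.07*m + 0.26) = -7.94*m^4 + 8.0059*m^3 - 3.5431*m^2 + 1.904*m + 0.1716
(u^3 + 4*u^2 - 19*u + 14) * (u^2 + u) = u^5 + 5*u^4 - 15*u^3 - 5*u^2 + 14*u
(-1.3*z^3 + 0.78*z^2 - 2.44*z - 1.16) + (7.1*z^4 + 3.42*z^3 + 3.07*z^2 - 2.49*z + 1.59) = 7.1*z^4 + 2.12*z^3 + 3.85*z^2 - 4.93*z + 0.43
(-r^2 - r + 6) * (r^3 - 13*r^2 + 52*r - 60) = -r^5 + 12*r^4 - 33*r^3 - 70*r^2 + 372*r - 360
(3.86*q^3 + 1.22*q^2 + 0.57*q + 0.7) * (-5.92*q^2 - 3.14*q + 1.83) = -22.8512*q^5 - 19.3428*q^4 - 0.1414*q^3 - 3.7012*q^2 - 1.1549*q + 1.281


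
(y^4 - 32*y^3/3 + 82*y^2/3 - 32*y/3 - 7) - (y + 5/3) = y^4 - 32*y^3/3 + 82*y^2/3 - 35*y/3 - 26/3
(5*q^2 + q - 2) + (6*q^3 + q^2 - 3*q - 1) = 6*q^3 + 6*q^2 - 2*q - 3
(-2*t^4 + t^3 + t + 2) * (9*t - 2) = -18*t^5 + 13*t^4 - 2*t^3 + 9*t^2 + 16*t - 4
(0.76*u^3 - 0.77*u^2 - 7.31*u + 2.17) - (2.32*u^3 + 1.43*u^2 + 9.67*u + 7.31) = -1.56*u^3 - 2.2*u^2 - 16.98*u - 5.14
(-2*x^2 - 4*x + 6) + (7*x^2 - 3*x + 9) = 5*x^2 - 7*x + 15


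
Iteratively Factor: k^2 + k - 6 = (k - 2)*(k + 3)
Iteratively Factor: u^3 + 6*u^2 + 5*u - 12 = (u + 4)*(u^2 + 2*u - 3) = (u - 1)*(u + 4)*(u + 3)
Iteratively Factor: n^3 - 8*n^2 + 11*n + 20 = (n - 5)*(n^2 - 3*n - 4) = (n - 5)*(n - 4)*(n + 1)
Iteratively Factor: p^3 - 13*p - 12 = (p + 3)*(p^2 - 3*p - 4) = (p + 1)*(p + 3)*(p - 4)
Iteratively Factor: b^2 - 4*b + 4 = (b - 2)*(b - 2)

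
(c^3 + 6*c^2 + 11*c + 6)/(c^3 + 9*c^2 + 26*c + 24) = (c + 1)/(c + 4)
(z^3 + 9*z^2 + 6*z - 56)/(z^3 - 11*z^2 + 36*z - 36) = (z^2 + 11*z + 28)/(z^2 - 9*z + 18)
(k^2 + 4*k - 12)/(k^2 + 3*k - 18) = (k - 2)/(k - 3)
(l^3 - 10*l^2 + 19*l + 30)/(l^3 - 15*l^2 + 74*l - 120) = (l + 1)/(l - 4)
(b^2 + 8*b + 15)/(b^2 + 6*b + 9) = (b + 5)/(b + 3)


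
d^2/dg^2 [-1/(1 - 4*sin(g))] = 4*(-4*sin(g)^2 - sin(g) + 8)/(4*sin(g) - 1)^3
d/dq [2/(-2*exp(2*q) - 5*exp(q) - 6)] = (8*exp(q) + 10)*exp(q)/(2*exp(2*q) + 5*exp(q) + 6)^2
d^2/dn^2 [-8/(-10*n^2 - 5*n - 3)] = 80*(-20*n^2 - 10*n + 5*(4*n + 1)^2 - 6)/(10*n^2 + 5*n + 3)^3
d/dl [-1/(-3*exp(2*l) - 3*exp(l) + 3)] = (-2*exp(l) - 1)*exp(l)/(3*(exp(2*l) + exp(l) - 1)^2)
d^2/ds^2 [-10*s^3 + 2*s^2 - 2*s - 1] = 4 - 60*s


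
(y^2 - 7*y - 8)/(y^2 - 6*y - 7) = (y - 8)/(y - 7)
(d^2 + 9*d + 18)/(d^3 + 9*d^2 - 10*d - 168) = (d + 3)/(d^2 + 3*d - 28)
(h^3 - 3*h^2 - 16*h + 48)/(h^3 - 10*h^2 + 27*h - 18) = (h^2 - 16)/(h^2 - 7*h + 6)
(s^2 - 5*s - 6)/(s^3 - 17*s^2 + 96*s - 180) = (s + 1)/(s^2 - 11*s + 30)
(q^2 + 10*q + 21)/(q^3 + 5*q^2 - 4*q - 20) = (q^2 + 10*q + 21)/(q^3 + 5*q^2 - 4*q - 20)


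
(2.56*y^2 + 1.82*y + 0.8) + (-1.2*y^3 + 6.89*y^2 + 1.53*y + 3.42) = -1.2*y^3 + 9.45*y^2 + 3.35*y + 4.22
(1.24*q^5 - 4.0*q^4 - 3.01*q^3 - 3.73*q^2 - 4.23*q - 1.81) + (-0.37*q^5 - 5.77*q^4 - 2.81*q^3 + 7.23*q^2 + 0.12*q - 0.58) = 0.87*q^5 - 9.77*q^4 - 5.82*q^3 + 3.5*q^2 - 4.11*q - 2.39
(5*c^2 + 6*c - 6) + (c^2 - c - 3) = 6*c^2 + 5*c - 9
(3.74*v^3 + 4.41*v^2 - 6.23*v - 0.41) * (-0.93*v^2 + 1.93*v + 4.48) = -3.4782*v^5 + 3.1169*v^4 + 31.0604*v^3 + 8.1142*v^2 - 28.7017*v - 1.8368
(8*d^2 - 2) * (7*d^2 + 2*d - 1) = 56*d^4 + 16*d^3 - 22*d^2 - 4*d + 2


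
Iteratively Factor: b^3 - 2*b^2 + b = (b)*(b^2 - 2*b + 1) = b*(b - 1)*(b - 1)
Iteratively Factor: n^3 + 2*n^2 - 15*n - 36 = (n - 4)*(n^2 + 6*n + 9) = (n - 4)*(n + 3)*(n + 3)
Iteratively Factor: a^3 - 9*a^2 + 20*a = (a - 5)*(a^2 - 4*a) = (a - 5)*(a - 4)*(a)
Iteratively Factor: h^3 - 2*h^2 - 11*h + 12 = (h + 3)*(h^2 - 5*h + 4) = (h - 1)*(h + 3)*(h - 4)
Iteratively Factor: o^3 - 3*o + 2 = (o - 1)*(o^2 + o - 2) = (o - 1)^2*(o + 2)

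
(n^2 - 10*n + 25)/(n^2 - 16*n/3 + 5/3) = 3*(n - 5)/(3*n - 1)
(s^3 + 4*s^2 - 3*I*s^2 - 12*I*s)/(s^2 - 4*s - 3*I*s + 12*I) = s*(s + 4)/(s - 4)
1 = 1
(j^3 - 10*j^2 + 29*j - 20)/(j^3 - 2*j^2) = (j^3 - 10*j^2 + 29*j - 20)/(j^2*(j - 2))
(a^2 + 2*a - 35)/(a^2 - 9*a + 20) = (a + 7)/(a - 4)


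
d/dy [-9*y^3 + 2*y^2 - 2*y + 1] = -27*y^2 + 4*y - 2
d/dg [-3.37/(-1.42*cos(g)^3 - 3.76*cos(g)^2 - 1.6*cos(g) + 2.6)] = (14.3562*cos(g)^2 + 25.3424*cos(g) + 5.392)*sin(g)/(1.42*cos(g)^3 + 3.76*cos(g)^2 + 1.6*cos(g) - 2.6)^2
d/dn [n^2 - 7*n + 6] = 2*n - 7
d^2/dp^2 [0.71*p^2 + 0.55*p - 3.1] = 1.42000000000000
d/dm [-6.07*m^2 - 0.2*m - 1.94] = -12.14*m - 0.2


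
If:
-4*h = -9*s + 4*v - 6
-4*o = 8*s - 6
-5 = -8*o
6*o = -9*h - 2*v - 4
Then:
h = -407/224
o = 5/8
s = 7/16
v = 1927/448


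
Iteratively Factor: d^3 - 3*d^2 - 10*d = (d - 5)*(d^2 + 2*d) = d*(d - 5)*(d + 2)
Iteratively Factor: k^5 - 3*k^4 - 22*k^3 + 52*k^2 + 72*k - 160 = (k - 2)*(k^4 - k^3 - 24*k^2 + 4*k + 80) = (k - 2)*(k + 2)*(k^3 - 3*k^2 - 18*k + 40) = (k - 2)^2*(k + 2)*(k^2 - k - 20) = (k - 2)^2*(k + 2)*(k + 4)*(k - 5)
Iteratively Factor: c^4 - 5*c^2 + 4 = (c + 2)*(c^3 - 2*c^2 - c + 2) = (c + 1)*(c + 2)*(c^2 - 3*c + 2) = (c - 2)*(c + 1)*(c + 2)*(c - 1)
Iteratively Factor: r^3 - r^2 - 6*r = (r)*(r^2 - r - 6) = r*(r - 3)*(r + 2)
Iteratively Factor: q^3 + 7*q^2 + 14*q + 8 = (q + 4)*(q^2 + 3*q + 2) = (q + 1)*(q + 4)*(q + 2)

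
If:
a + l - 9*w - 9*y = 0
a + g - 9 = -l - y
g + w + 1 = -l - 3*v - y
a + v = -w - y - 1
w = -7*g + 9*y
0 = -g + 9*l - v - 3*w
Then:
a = 245/298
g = 1583/298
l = -127/149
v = -271/149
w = -1109/298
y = 554/149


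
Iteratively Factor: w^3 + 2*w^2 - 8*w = (w - 2)*(w^2 + 4*w) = (w - 2)*(w + 4)*(w)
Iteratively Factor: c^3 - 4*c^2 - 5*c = (c + 1)*(c^2 - 5*c) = c*(c + 1)*(c - 5)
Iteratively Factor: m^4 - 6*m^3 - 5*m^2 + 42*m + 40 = (m + 1)*(m^3 - 7*m^2 + 2*m + 40) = (m - 4)*(m + 1)*(m^2 - 3*m - 10) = (m - 5)*(m - 4)*(m + 1)*(m + 2)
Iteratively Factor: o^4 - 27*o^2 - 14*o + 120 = (o - 5)*(o^3 + 5*o^2 - 2*o - 24) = (o - 5)*(o + 3)*(o^2 + 2*o - 8) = (o - 5)*(o - 2)*(o + 3)*(o + 4)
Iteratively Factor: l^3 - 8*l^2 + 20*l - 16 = (l - 2)*(l^2 - 6*l + 8) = (l - 4)*(l - 2)*(l - 2)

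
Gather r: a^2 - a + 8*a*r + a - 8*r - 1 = a^2 + r*(8*a - 8) - 1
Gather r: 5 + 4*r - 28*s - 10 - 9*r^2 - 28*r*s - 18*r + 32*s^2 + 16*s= -9*r^2 + r*(-28*s - 14) + 32*s^2 - 12*s - 5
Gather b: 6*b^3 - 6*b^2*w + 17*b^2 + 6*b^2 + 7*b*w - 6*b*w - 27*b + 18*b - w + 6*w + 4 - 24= 6*b^3 + b^2*(23 - 6*w) + b*(w - 9) + 5*w - 20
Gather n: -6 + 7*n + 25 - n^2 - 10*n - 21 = -n^2 - 3*n - 2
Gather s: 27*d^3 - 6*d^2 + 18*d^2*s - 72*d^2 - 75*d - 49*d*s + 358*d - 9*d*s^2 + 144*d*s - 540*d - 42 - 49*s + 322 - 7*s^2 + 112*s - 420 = 27*d^3 - 78*d^2 - 257*d + s^2*(-9*d - 7) + s*(18*d^2 + 95*d + 63) - 140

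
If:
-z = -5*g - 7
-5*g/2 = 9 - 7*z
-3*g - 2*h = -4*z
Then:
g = -16/13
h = 46/13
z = 11/13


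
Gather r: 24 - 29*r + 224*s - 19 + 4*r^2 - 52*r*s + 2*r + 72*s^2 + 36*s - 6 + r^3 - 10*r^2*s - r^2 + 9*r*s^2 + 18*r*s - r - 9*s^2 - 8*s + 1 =r^3 + r^2*(3 - 10*s) + r*(9*s^2 - 34*s - 28) + 63*s^2 + 252*s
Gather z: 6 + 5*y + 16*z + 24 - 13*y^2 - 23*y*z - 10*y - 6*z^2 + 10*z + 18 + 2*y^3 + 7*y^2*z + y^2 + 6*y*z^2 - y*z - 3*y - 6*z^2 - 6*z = 2*y^3 - 12*y^2 - 8*y + z^2*(6*y - 12) + z*(7*y^2 - 24*y + 20) + 48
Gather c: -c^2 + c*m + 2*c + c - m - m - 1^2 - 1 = -c^2 + c*(m + 3) - 2*m - 2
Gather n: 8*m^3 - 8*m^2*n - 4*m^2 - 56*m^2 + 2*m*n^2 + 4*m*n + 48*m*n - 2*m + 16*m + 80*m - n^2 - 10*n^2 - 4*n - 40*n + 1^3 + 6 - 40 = 8*m^3 - 60*m^2 + 94*m + n^2*(2*m - 11) + n*(-8*m^2 + 52*m - 44) - 33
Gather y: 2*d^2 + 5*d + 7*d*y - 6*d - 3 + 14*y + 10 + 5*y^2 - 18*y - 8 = 2*d^2 - d + 5*y^2 + y*(7*d - 4) - 1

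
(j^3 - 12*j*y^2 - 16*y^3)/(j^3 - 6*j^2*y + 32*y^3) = (-j - 2*y)/(-j + 4*y)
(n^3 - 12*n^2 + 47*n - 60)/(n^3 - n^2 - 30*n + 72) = (n - 5)/(n + 6)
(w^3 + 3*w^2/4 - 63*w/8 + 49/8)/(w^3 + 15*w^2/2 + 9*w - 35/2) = (w - 7/4)/(w + 5)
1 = 1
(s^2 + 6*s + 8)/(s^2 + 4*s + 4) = (s + 4)/(s + 2)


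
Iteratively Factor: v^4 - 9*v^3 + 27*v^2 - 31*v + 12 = (v - 4)*(v^3 - 5*v^2 + 7*v - 3) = (v - 4)*(v - 3)*(v^2 - 2*v + 1) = (v - 4)*(v - 3)*(v - 1)*(v - 1)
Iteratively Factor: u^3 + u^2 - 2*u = (u + 2)*(u^2 - u) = (u - 1)*(u + 2)*(u)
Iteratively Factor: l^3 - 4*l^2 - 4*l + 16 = (l + 2)*(l^2 - 6*l + 8) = (l - 4)*(l + 2)*(l - 2)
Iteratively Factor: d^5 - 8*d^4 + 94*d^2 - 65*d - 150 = (d + 1)*(d^4 - 9*d^3 + 9*d^2 + 85*d - 150) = (d - 2)*(d + 1)*(d^3 - 7*d^2 - 5*d + 75) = (d - 5)*(d - 2)*(d + 1)*(d^2 - 2*d - 15) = (d - 5)^2*(d - 2)*(d + 1)*(d + 3)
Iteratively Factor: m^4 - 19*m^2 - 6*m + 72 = (m + 3)*(m^3 - 3*m^2 - 10*m + 24) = (m - 4)*(m + 3)*(m^2 + m - 6) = (m - 4)*(m - 2)*(m + 3)*(m + 3)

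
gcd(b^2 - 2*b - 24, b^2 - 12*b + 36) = b - 6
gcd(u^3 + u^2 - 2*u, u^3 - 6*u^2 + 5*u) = u^2 - u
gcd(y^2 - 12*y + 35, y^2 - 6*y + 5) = y - 5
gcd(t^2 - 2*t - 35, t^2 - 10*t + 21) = t - 7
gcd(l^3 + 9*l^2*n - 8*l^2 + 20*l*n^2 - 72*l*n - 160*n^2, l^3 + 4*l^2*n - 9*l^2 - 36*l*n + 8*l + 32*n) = l^2 + 4*l*n - 8*l - 32*n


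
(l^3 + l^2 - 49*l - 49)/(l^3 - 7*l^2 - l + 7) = (l + 7)/(l - 1)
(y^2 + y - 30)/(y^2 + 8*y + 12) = (y - 5)/(y + 2)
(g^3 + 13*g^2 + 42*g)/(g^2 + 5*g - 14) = g*(g + 6)/(g - 2)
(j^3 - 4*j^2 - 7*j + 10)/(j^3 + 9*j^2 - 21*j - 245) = (j^2 + j - 2)/(j^2 + 14*j + 49)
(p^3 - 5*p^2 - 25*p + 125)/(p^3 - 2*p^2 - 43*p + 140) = (p^2 - 25)/(p^2 + 3*p - 28)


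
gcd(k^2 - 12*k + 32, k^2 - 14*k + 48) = k - 8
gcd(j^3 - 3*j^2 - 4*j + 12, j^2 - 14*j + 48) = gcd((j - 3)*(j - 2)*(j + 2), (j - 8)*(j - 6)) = 1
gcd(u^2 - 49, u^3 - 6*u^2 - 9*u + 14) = u - 7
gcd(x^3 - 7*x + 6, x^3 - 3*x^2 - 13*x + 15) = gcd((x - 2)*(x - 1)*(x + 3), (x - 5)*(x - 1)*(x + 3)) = x^2 + 2*x - 3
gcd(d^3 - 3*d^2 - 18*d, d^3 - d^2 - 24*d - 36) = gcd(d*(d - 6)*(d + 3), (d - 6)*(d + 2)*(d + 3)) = d^2 - 3*d - 18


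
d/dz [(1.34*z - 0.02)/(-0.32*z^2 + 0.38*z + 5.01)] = (0.4288*z^2 - 0.0128*z + 6.721)/(0.1024*z^4 - 0.2432*z^3 - 3.062*z^2 + 3.8076*z + 25.1001)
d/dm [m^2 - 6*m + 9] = 2*m - 6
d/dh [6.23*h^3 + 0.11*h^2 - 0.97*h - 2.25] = 18.69*h^2 + 0.22*h - 0.97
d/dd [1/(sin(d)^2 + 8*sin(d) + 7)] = -2*(sin(d) + 4)*cos(d)/(sin(d)^2 + 8*sin(d) + 7)^2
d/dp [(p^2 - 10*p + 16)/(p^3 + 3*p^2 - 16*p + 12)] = (-p^2 + 16*p + 34)/(p^4 + 10*p^3 + 13*p^2 - 60*p + 36)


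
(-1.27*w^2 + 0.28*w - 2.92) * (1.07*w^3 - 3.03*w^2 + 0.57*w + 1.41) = -1.3589*w^5 + 4.1477*w^4 - 4.6967*w^3 + 7.2165*w^2 - 1.2696*w - 4.1172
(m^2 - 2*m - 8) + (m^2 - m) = 2*m^2 - 3*m - 8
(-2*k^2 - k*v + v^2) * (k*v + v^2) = -2*k^3*v - 3*k^2*v^2 + v^4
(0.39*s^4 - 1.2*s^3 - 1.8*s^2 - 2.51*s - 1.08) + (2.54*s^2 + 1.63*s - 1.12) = 0.39*s^4 - 1.2*s^3 + 0.74*s^2 - 0.88*s - 2.2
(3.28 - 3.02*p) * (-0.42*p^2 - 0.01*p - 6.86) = 1.2684*p^3 - 1.3474*p^2 + 20.6844*p - 22.5008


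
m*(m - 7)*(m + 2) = m^3 - 5*m^2 - 14*m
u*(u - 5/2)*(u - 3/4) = u^3 - 13*u^2/4 + 15*u/8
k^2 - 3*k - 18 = (k - 6)*(k + 3)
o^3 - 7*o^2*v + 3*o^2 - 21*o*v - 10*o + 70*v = (o - 2)*(o + 5)*(o - 7*v)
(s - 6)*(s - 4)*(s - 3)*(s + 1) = s^4 - 12*s^3 + 41*s^2 - 18*s - 72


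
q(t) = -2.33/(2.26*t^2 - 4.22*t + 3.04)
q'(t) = -2.33*(4.22 - 4.52*t)/(2.26*t^2 - 4.22*t + 3.04)^2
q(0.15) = -0.95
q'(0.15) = -1.37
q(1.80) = -0.84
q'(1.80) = 1.19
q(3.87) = -0.11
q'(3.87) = 0.07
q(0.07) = -0.85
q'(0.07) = -1.20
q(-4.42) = -0.04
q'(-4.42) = -0.01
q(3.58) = -0.14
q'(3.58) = 0.10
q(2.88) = -0.24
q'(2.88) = 0.22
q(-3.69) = -0.05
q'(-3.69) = -0.02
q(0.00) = -0.77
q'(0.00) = -1.06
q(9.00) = -0.02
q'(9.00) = 0.00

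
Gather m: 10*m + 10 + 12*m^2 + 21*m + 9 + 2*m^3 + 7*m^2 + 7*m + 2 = 2*m^3 + 19*m^2 + 38*m + 21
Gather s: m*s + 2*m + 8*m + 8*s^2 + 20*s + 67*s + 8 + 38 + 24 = 10*m + 8*s^2 + s*(m + 87) + 70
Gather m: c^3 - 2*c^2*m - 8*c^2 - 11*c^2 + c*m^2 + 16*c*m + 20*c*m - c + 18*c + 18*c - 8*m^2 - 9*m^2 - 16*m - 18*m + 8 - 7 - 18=c^3 - 19*c^2 + 35*c + m^2*(c - 17) + m*(-2*c^2 + 36*c - 34) - 17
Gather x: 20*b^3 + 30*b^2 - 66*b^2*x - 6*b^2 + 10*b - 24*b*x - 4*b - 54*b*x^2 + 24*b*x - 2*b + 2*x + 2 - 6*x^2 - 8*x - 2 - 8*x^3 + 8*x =20*b^3 + 24*b^2 + 4*b - 8*x^3 + x^2*(-54*b - 6) + x*(2 - 66*b^2)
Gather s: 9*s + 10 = 9*s + 10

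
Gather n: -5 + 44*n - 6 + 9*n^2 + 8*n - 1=9*n^2 + 52*n - 12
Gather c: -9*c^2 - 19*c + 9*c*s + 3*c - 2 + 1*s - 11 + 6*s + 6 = -9*c^2 + c*(9*s - 16) + 7*s - 7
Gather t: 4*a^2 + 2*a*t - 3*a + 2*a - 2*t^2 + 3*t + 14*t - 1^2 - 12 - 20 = 4*a^2 - a - 2*t^2 + t*(2*a + 17) - 33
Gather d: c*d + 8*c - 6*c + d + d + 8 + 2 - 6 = 2*c + d*(c + 2) + 4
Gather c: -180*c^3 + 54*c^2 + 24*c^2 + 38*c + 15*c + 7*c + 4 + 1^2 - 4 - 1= -180*c^3 + 78*c^2 + 60*c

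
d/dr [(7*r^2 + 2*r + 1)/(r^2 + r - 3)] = (5*r^2 - 44*r - 7)/(r^4 + 2*r^3 - 5*r^2 - 6*r + 9)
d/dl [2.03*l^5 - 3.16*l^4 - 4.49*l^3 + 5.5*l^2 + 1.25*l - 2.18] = 10.15*l^4 - 12.64*l^3 - 13.47*l^2 + 11.0*l + 1.25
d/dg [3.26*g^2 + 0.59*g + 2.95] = 6.52*g + 0.59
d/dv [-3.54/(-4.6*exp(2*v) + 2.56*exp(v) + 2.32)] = (9.0624 - 32.568*exp(v))*exp(v)/(-4.6*exp(2*v) + 2.56*exp(v) + 2.32)^2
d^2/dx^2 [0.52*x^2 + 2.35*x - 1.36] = 1.04000000000000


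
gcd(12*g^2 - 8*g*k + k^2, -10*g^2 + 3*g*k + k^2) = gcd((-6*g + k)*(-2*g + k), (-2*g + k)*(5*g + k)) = 2*g - k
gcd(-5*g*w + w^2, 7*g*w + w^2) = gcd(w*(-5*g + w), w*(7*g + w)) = w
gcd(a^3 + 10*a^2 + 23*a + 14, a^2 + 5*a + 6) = a + 2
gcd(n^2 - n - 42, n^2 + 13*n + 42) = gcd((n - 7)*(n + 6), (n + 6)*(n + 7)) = n + 6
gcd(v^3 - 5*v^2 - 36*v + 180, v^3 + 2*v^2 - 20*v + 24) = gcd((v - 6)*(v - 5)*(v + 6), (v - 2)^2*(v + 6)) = v + 6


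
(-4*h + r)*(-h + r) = 4*h^2 - 5*h*r + r^2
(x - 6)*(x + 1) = x^2 - 5*x - 6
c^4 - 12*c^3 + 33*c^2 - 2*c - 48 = (c - 8)*(c - 3)*(c - 2)*(c + 1)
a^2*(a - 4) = a^3 - 4*a^2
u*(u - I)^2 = u^3 - 2*I*u^2 - u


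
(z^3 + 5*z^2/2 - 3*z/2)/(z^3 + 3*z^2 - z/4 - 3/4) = 2*z/(2*z + 1)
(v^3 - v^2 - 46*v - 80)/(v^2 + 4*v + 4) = (v^2 - 3*v - 40)/(v + 2)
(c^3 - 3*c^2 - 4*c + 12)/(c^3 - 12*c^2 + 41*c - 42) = (c + 2)/(c - 7)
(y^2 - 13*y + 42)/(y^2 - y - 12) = (-y^2 + 13*y - 42)/(-y^2 + y + 12)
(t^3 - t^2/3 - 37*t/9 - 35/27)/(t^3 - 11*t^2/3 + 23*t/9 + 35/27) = (3*t + 5)/(3*t - 5)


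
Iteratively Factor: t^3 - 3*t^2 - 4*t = (t - 4)*(t^2 + t) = t*(t - 4)*(t + 1)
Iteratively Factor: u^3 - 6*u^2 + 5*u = (u - 5)*(u^2 - u) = u*(u - 5)*(u - 1)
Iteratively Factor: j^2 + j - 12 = (j - 3)*(j + 4)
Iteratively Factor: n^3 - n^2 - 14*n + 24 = (n + 4)*(n^2 - 5*n + 6) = (n - 2)*(n + 4)*(n - 3)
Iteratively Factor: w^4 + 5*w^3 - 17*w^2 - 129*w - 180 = (w + 3)*(w^3 + 2*w^2 - 23*w - 60) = (w + 3)*(w + 4)*(w^2 - 2*w - 15) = (w - 5)*(w + 3)*(w + 4)*(w + 3)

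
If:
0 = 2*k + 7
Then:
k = -7/2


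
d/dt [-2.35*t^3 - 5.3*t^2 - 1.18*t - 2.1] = -7.05*t^2 - 10.6*t - 1.18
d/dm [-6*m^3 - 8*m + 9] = -18*m^2 - 8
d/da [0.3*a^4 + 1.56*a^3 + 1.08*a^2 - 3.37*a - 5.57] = 1.2*a^3 + 4.68*a^2 + 2.16*a - 3.37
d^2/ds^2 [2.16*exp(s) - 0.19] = 2.16*exp(s)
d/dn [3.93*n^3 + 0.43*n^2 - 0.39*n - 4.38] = 11.79*n^2 + 0.86*n - 0.39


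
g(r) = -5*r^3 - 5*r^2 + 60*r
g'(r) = -15*r^2 - 10*r + 60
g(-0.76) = -46.29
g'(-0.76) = 58.94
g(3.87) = -132.49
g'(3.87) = -203.35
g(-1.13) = -66.97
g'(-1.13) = 52.15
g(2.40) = 46.08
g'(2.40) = -50.40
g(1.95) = 60.91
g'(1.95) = -16.54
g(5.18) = -518.32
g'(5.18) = -394.29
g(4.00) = -160.00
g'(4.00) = -220.00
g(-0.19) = -11.55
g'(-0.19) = 61.36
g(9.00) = -3510.00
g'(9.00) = -1245.00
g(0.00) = 0.00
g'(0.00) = 60.00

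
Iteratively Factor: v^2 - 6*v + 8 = (v - 4)*(v - 2)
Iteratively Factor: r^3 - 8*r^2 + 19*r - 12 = (r - 3)*(r^2 - 5*r + 4) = (r - 4)*(r - 3)*(r - 1)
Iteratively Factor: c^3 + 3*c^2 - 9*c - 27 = (c + 3)*(c^2 - 9) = (c - 3)*(c + 3)*(c + 3)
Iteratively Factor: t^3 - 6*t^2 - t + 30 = (t - 5)*(t^2 - t - 6) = (t - 5)*(t + 2)*(t - 3)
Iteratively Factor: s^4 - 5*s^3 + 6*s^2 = (s - 3)*(s^3 - 2*s^2) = s*(s - 3)*(s^2 - 2*s) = s*(s - 3)*(s - 2)*(s)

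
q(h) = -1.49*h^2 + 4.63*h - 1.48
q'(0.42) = 3.38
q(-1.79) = -14.54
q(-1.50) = -11.78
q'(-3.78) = 15.89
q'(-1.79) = 9.96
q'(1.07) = 1.44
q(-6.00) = -82.90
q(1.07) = 1.77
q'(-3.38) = 14.70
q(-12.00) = -271.60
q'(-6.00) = 22.51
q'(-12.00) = 40.39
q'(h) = 4.63 - 2.98*h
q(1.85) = 1.99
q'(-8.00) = 28.47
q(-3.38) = -34.15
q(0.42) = 0.20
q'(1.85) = -0.88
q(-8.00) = -133.88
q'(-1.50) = 9.10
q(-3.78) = -40.27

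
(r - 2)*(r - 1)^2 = r^3 - 4*r^2 + 5*r - 2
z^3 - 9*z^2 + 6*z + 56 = (z - 7)*(z - 4)*(z + 2)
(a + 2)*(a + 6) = a^2 + 8*a + 12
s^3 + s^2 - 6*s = s*(s - 2)*(s + 3)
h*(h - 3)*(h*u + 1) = h^3*u - 3*h^2*u + h^2 - 3*h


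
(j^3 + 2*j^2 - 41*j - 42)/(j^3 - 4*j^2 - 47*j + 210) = (j + 1)/(j - 5)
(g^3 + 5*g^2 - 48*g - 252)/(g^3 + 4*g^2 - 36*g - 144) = (g^2 - g - 42)/(g^2 - 2*g - 24)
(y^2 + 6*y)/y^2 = (y + 6)/y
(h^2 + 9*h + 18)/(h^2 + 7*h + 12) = (h + 6)/(h + 4)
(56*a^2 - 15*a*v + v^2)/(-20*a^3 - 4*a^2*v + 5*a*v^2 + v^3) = (-56*a^2 + 15*a*v - v^2)/(20*a^3 + 4*a^2*v - 5*a*v^2 - v^3)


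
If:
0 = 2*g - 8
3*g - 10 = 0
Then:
No Solution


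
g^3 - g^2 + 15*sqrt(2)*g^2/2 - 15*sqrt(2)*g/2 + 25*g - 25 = (g - 1)*(g + 5*sqrt(2)/2)*(g + 5*sqrt(2))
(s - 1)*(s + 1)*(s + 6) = s^3 + 6*s^2 - s - 6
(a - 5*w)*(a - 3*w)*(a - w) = a^3 - 9*a^2*w + 23*a*w^2 - 15*w^3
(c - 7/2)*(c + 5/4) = c^2 - 9*c/4 - 35/8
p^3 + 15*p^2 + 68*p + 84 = (p + 2)*(p + 6)*(p + 7)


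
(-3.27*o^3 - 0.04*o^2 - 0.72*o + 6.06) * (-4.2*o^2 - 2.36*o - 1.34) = 13.734*o^5 + 7.8852*o^4 + 7.5002*o^3 - 23.6992*o^2 - 13.3368*o - 8.1204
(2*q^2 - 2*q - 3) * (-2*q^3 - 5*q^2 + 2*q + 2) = -4*q^5 - 6*q^4 + 20*q^3 + 15*q^2 - 10*q - 6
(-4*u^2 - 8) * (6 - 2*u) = 8*u^3 - 24*u^2 + 16*u - 48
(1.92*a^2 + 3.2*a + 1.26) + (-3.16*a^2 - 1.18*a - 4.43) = -1.24*a^2 + 2.02*a - 3.17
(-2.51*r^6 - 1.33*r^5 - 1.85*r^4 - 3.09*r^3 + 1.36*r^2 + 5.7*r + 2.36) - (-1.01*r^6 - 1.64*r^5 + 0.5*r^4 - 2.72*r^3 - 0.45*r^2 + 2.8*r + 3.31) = -1.5*r^6 + 0.31*r^5 - 2.35*r^4 - 0.37*r^3 + 1.81*r^2 + 2.9*r - 0.95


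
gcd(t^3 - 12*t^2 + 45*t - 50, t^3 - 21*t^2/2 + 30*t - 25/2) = t^2 - 10*t + 25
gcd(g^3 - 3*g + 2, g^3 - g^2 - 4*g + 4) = g^2 + g - 2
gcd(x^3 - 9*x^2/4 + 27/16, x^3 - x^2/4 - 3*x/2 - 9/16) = x^2 - 3*x/4 - 9/8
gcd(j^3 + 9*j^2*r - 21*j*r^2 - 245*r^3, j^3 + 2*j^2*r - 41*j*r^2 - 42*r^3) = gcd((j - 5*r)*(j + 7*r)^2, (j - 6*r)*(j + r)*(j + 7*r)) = j + 7*r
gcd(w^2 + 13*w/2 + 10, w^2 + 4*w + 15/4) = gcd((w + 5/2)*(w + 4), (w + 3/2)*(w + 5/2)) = w + 5/2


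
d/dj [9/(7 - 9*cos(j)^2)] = -324*sin(2*j)/(9*cos(2*j) - 5)^2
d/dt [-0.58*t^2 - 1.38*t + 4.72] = -1.16*t - 1.38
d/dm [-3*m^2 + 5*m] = 5 - 6*m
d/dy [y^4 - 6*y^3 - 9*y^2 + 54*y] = 4*y^3 - 18*y^2 - 18*y + 54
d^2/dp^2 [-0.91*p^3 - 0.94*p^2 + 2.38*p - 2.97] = -5.46*p - 1.88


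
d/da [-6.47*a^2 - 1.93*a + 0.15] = -12.94*a - 1.93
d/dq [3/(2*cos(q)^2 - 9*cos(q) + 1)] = 3*(4*cos(q) - 9)*sin(q)/(-9*cos(q) + cos(2*q) + 2)^2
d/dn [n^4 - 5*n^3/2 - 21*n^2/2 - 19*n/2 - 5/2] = 4*n^3 - 15*n^2/2 - 21*n - 19/2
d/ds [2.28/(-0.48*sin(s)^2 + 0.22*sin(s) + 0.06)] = (2.1888*sin(s) - 0.5016)*cos(s)/(-0.48*sin(s)^2 + 0.22*sin(s) + 0.06)^2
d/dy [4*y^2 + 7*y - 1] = 8*y + 7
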